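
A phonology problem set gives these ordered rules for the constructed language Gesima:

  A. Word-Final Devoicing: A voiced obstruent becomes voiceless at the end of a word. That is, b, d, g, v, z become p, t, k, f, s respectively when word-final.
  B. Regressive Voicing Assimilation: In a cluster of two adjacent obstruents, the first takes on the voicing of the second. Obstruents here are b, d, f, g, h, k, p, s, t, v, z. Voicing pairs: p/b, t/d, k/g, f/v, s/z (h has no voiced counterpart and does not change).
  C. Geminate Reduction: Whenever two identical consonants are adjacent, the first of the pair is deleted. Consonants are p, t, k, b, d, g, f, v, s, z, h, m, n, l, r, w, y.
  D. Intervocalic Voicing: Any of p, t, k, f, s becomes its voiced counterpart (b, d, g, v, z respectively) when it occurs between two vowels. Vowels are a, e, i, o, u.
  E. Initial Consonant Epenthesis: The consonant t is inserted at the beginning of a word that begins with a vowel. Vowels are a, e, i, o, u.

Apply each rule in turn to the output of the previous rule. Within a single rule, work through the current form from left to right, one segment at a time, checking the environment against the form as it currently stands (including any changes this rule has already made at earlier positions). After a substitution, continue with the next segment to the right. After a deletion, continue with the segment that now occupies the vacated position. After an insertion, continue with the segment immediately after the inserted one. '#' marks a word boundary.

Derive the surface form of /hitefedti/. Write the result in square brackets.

[hidevedi]

A Word-Final Devoicing: no change — [hitefedti]
B Regressive Voicing Assimilation: [hitefedti] → [hitefetti]
C Geminate Reduction: [hitefetti] → [hitefeti]
D Intervocalic Voicing: [hitefeti] → [hidevedi]
E Initial Consonant Epenthesis: no change — [hidevedi]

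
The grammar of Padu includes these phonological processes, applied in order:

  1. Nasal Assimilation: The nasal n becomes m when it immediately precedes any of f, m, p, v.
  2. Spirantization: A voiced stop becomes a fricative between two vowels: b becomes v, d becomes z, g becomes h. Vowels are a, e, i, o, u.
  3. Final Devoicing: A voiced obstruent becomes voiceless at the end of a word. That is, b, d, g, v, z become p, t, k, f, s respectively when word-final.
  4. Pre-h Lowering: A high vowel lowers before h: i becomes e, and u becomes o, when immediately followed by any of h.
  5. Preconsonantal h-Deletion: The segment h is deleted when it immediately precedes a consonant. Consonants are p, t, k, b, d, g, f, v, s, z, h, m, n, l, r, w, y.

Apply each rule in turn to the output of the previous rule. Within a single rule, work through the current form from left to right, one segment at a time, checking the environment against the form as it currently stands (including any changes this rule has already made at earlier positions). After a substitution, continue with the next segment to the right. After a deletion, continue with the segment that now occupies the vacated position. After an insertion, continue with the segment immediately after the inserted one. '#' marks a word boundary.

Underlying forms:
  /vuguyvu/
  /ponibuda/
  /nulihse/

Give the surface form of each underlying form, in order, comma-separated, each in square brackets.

/vuguyvu/:
  1 Nasal Assimilation: no change — [vuguyvu]
  2 Spirantization: [vuguyvu] → [vuhuyvu]
  3 Final Devoicing: no change — [vuhuyvu]
  4 Pre-h Lowering: [vuhuyvu] → [vohuyvu]
  5 Preconsonantal h-Deletion: no change — [vohuyvu]
/ponibuda/:
  1 Nasal Assimilation: no change — [ponibuda]
  2 Spirantization: [ponibuda] → [ponivuza]
  3 Final Devoicing: no change — [ponivuza]
  4 Pre-h Lowering: no change — [ponivuza]
  5 Preconsonantal h-Deletion: no change — [ponivuza]
/nulihse/:
  1 Nasal Assimilation: no change — [nulihse]
  2 Spirantization: no change — [nulihse]
  3 Final Devoicing: no change — [nulihse]
  4 Pre-h Lowering: [nulihse] → [nulehse]
  5 Preconsonantal h-Deletion: [nulehse] → [nulese]

[vohuyvu], [ponivuza], [nulese]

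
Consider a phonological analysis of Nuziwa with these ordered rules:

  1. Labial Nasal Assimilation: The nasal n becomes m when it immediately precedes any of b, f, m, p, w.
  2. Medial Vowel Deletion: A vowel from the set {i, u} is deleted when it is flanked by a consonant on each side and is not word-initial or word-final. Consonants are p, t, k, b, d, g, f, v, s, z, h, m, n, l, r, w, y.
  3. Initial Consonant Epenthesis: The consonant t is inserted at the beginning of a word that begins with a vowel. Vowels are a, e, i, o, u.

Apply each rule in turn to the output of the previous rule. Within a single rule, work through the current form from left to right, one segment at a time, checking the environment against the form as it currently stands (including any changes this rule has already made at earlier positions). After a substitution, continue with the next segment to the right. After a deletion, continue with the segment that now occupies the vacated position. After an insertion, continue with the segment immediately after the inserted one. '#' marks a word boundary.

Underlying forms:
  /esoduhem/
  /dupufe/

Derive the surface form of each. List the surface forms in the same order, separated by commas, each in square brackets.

/esoduhem/:
  1 Labial Nasal Assimilation: no change — [esoduhem]
  2 Medial Vowel Deletion: [esoduhem] → [esodhem]
  3 Initial Consonant Epenthesis: [esodhem] → [tesodhem]
/dupufe/:
  1 Labial Nasal Assimilation: no change — [dupufe]
  2 Medial Vowel Deletion: [dupufe] → [dpfe]
  3 Initial Consonant Epenthesis: no change — [dpfe]

[tesodhem], [dpfe]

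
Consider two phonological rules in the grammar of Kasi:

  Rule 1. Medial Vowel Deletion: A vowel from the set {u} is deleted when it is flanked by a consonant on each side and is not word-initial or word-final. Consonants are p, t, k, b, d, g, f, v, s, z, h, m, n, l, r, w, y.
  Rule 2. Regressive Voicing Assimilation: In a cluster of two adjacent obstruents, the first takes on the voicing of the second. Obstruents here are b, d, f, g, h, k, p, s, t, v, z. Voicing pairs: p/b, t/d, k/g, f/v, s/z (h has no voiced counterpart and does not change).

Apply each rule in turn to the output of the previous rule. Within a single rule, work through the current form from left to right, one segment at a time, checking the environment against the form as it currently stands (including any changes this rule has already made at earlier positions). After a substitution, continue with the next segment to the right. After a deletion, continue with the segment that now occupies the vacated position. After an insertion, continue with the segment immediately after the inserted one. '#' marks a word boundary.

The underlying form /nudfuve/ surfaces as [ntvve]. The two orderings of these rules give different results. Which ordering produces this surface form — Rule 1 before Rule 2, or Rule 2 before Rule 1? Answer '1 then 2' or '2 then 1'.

1 then 2

Order 1 then 2:
  1 Medial Vowel Deletion: [nudfuve] → [ndfve]
  2 Regressive Voicing Assimilation: [ndfve] → [ntvve]
  result: [ntvve]
Order 2 then 1:
  2 Regressive Voicing Assimilation: [nudfuve] → [nutfuve]
  1 Medial Vowel Deletion: [nutfuve] → [ntfve]
  result: [ntfve]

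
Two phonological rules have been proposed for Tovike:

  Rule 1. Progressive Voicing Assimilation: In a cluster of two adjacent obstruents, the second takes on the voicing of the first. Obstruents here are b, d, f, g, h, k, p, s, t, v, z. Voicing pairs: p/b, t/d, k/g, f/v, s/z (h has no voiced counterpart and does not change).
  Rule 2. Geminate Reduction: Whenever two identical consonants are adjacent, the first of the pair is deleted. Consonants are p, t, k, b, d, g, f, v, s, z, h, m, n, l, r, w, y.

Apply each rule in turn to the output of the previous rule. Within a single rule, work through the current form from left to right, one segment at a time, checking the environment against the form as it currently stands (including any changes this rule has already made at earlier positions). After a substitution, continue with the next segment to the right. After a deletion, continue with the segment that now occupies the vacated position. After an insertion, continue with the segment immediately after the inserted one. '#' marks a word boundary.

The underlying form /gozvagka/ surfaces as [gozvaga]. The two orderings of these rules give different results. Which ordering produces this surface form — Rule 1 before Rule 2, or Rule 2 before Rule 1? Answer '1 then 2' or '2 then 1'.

Order 1 then 2:
  1 Progressive Voicing Assimilation: [gozvagka] → [gozvagga]
  2 Geminate Reduction: [gozvagga] → [gozvaga]
  result: [gozvaga]
Order 2 then 1:
  2 Geminate Reduction: no change — [gozvagka]
  1 Progressive Voicing Assimilation: [gozvagka] → [gozvagga]
  result: [gozvagga]

1 then 2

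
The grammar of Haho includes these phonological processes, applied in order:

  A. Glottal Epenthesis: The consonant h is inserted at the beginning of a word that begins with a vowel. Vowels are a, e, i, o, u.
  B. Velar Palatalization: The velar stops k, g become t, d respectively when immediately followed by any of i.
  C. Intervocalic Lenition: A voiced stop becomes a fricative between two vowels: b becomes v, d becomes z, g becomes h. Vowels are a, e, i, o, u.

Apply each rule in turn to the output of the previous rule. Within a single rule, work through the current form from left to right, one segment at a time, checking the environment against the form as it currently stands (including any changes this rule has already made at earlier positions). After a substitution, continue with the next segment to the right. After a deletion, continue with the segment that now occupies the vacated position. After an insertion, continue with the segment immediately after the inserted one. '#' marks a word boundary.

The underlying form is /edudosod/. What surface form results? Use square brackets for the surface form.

[hezuzosod]

A Glottal Epenthesis: [edudosod] → [hedudosod]
B Velar Palatalization: no change — [hedudosod]
C Intervocalic Lenition: [hedudosod] → [hezuzosod]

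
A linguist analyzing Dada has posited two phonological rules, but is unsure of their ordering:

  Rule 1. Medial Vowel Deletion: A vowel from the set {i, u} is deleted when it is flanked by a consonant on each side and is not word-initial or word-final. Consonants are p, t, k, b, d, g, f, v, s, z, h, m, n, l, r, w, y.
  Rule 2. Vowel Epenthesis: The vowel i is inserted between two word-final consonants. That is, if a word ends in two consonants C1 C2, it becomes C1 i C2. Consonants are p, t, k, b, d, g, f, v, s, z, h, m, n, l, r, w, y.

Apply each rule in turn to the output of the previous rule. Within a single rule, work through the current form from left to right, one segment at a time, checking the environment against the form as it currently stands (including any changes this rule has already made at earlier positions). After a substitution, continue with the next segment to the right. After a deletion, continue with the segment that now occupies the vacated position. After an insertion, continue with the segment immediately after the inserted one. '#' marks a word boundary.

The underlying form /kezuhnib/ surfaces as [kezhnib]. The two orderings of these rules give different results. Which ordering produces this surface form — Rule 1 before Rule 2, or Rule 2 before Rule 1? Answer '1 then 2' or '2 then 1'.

Order 1 then 2:
  1 Medial Vowel Deletion: [kezuhnib] → [kezhnb]
  2 Vowel Epenthesis: [kezhnb] → [kezhnib]
  result: [kezhnib]
Order 2 then 1:
  2 Vowel Epenthesis: no change — [kezuhnib]
  1 Medial Vowel Deletion: [kezuhnib] → [kezhnb]
  result: [kezhnb]

1 then 2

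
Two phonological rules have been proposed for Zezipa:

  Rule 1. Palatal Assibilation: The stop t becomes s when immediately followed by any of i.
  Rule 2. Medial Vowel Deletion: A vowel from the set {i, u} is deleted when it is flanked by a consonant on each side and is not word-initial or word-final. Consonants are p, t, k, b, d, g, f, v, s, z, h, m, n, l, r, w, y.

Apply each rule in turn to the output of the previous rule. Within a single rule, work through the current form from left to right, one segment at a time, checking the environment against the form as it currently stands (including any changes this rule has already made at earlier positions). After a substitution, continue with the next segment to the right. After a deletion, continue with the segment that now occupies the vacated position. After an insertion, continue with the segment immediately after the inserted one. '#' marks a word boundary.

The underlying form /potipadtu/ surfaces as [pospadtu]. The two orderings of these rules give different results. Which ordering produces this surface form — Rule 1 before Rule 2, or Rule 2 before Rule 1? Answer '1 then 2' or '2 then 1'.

Order 1 then 2:
  1 Palatal Assibilation: [potipadtu] → [posipadtu]
  2 Medial Vowel Deletion: [posipadtu] → [pospadtu]
  result: [pospadtu]
Order 2 then 1:
  2 Medial Vowel Deletion: [potipadtu] → [potpadtu]
  1 Palatal Assibilation: no change — [potpadtu]
  result: [potpadtu]

1 then 2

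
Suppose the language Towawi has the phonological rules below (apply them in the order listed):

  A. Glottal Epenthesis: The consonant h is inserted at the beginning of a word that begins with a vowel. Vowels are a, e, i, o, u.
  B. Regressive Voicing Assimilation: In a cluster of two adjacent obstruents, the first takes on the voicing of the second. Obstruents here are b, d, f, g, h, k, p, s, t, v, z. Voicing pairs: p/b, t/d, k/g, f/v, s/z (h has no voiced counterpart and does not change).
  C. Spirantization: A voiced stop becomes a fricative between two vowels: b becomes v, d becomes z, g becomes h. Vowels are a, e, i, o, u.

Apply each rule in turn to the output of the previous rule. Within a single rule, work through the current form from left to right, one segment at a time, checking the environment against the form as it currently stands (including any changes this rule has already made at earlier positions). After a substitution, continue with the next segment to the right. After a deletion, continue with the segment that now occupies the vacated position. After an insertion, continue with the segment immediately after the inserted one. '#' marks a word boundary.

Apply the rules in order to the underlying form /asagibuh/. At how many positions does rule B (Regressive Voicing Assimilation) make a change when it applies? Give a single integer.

A Glottal Epenthesis: [asagibuh] → [hasagibuh]
B Regressive Voicing Assimilation: no change — [hasagibuh]
C Spirantization: [hasagibuh] → [hasahivuh]
Rule B changed 0 position(s).

0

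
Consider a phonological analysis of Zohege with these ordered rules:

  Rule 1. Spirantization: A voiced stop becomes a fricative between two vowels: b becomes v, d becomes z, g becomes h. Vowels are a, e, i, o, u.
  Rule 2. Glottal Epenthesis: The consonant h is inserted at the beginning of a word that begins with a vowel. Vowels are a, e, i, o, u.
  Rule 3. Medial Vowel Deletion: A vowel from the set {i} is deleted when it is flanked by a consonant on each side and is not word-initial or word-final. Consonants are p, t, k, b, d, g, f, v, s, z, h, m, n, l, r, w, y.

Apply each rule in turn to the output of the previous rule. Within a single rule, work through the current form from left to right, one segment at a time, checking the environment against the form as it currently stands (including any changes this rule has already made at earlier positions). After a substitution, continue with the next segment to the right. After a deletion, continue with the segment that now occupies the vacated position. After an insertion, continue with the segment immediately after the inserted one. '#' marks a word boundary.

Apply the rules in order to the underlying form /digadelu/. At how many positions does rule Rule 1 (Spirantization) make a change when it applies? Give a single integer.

2

Rule 1 Spirantization: [digadelu] → [dihazelu]
Rule 2 Glottal Epenthesis: no change — [dihazelu]
Rule 3 Medial Vowel Deletion: [dihazelu] → [dhazelu]
Rule Rule 1 changed 2 position(s).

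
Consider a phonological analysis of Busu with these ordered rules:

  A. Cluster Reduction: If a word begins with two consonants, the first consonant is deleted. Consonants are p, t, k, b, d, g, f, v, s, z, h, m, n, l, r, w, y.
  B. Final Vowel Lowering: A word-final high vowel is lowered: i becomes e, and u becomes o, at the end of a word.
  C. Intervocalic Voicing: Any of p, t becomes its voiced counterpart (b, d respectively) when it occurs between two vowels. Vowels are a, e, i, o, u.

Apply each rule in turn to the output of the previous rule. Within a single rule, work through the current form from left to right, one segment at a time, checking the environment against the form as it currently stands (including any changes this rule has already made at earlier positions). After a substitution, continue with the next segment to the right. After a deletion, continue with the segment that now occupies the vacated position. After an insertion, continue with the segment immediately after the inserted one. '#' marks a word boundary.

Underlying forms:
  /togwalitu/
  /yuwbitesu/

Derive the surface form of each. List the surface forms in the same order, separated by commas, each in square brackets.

/togwalitu/:
  A Cluster Reduction: no change — [togwalitu]
  B Final Vowel Lowering: [togwalitu] → [togwalito]
  C Intervocalic Voicing: [togwalito] → [togwalido]
/yuwbitesu/:
  A Cluster Reduction: no change — [yuwbitesu]
  B Final Vowel Lowering: [yuwbitesu] → [yuwbiteso]
  C Intervocalic Voicing: [yuwbiteso] → [yuwbideso]

[togwalido], [yuwbideso]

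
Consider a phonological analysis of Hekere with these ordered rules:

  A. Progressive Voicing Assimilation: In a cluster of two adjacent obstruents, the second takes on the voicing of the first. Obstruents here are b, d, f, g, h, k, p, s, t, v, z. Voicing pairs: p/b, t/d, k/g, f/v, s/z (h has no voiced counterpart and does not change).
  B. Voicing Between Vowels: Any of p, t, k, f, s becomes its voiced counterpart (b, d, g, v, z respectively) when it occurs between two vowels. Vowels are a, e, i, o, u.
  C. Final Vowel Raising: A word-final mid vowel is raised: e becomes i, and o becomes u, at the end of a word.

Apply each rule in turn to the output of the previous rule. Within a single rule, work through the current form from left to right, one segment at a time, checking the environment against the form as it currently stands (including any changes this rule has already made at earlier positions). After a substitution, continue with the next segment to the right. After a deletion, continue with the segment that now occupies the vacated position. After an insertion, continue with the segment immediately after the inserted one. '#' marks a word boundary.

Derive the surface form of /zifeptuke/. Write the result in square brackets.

[ziveptugi]

A Progressive Voicing Assimilation: no change — [zifeptuke]
B Voicing Between Vowels: [zifeptuke] → [ziveptuge]
C Final Vowel Raising: [ziveptuge] → [ziveptugi]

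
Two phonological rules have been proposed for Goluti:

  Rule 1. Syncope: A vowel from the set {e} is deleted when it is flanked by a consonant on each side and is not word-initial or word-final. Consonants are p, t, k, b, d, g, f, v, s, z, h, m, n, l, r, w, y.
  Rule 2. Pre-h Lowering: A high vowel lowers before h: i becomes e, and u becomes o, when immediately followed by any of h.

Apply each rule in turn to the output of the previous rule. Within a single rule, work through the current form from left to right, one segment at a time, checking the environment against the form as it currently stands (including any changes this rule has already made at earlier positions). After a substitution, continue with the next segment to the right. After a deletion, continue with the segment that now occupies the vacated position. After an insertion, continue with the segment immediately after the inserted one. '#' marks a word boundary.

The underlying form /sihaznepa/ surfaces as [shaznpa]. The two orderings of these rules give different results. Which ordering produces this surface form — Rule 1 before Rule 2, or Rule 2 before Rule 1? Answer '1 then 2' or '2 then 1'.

2 then 1

Order 1 then 2:
  1 Syncope: [sihaznepa] → [sihaznpa]
  2 Pre-h Lowering: [sihaznpa] → [sehaznpa]
  result: [sehaznpa]
Order 2 then 1:
  2 Pre-h Lowering: [sihaznepa] → [sehaznepa]
  1 Syncope: [sehaznepa] → [shaznpa]
  result: [shaznpa]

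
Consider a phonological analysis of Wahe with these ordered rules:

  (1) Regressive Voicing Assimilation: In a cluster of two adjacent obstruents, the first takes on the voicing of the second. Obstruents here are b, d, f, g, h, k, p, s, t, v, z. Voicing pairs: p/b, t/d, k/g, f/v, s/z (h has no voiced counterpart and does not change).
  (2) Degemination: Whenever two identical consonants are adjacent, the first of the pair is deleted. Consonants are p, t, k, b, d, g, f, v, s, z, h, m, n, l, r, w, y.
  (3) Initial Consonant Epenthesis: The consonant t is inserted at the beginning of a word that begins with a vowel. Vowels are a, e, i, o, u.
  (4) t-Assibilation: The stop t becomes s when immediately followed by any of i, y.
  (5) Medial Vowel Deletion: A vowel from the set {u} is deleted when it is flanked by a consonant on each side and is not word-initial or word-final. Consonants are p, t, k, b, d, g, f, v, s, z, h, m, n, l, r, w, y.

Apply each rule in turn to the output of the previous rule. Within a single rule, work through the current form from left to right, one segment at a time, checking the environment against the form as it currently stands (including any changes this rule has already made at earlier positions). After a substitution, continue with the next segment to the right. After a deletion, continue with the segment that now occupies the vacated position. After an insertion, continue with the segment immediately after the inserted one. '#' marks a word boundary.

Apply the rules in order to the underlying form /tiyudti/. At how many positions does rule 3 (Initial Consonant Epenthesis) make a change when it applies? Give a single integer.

(1) Regressive Voicing Assimilation: [tiyudti] → [tiyutti]
(2) Degemination: [tiyutti] → [tiyuti]
(3) Initial Consonant Epenthesis: no change — [tiyuti]
(4) t-Assibilation: [tiyuti] → [siyusi]
(5) Medial Vowel Deletion: [siyusi] → [siysi]
Rule 3 changed 0 position(s).

0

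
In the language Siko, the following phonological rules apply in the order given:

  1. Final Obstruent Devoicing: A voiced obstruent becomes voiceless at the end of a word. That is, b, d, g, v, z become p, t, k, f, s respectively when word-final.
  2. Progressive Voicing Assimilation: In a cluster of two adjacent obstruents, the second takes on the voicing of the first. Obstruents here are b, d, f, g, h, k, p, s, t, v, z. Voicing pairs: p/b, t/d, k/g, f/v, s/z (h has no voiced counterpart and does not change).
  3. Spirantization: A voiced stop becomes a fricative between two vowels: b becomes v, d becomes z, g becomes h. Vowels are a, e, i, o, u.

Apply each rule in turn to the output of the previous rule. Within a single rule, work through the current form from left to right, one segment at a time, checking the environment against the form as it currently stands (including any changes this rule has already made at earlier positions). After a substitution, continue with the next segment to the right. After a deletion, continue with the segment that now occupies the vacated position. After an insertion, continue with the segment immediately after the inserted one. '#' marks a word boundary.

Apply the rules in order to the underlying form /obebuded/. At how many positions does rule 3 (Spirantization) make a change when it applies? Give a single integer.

3

1 Final Obstruent Devoicing: [obebuded] → [obebudet]
2 Progressive Voicing Assimilation: no change — [obebudet]
3 Spirantization: [obebudet] → [ovevuzet]
Rule 3 changed 3 position(s).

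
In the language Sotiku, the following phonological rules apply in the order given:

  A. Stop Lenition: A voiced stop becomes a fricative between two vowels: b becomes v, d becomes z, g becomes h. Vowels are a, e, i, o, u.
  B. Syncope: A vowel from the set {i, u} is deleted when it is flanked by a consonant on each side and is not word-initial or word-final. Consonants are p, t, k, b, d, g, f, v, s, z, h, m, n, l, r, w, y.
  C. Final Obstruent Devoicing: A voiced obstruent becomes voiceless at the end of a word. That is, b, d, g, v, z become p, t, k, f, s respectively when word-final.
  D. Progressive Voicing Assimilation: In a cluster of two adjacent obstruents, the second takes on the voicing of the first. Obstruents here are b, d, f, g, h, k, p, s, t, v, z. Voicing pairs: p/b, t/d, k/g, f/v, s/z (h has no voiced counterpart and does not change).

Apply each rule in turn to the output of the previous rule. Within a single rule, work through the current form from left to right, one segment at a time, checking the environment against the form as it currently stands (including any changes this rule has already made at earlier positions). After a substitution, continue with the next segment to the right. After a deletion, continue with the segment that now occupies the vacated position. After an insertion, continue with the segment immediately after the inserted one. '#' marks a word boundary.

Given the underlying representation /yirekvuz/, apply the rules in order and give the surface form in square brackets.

A Stop Lenition: no change — [yirekvuz]
B Syncope: [yirekvuz] → [yrekvz]
C Final Obstruent Devoicing: [yrekvz] → [yrekvs]
D Progressive Voicing Assimilation: [yrekvs] → [yrekfs]

[yrekfs]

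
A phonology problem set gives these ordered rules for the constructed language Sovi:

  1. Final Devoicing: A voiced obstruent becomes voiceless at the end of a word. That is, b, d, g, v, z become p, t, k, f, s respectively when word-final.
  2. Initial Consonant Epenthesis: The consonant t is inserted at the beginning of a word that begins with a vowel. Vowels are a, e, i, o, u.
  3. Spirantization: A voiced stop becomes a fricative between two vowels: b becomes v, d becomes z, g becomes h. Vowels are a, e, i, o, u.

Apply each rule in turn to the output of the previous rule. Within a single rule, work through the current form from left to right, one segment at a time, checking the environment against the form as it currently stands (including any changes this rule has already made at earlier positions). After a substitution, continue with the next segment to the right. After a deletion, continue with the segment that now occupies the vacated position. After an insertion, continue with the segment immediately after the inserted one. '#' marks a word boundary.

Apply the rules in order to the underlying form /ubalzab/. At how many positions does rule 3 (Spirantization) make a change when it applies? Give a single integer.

1 Final Devoicing: [ubalzab] → [ubalzap]
2 Initial Consonant Epenthesis: [ubalzap] → [tubalzap]
3 Spirantization: [tubalzap] → [tuvalzap]
Rule 3 changed 1 position(s).

1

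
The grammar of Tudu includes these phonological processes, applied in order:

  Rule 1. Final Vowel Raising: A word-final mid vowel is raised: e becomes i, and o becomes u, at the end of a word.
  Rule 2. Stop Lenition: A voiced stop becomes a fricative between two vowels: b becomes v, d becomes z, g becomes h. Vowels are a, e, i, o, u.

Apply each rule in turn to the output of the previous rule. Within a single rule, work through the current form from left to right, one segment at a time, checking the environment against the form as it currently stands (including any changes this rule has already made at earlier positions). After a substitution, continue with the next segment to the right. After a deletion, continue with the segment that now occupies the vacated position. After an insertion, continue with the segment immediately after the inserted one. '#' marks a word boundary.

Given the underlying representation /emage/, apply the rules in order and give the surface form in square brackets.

[emahi]

Rule 1 Final Vowel Raising: [emage] → [emagi]
Rule 2 Stop Lenition: [emagi] → [emahi]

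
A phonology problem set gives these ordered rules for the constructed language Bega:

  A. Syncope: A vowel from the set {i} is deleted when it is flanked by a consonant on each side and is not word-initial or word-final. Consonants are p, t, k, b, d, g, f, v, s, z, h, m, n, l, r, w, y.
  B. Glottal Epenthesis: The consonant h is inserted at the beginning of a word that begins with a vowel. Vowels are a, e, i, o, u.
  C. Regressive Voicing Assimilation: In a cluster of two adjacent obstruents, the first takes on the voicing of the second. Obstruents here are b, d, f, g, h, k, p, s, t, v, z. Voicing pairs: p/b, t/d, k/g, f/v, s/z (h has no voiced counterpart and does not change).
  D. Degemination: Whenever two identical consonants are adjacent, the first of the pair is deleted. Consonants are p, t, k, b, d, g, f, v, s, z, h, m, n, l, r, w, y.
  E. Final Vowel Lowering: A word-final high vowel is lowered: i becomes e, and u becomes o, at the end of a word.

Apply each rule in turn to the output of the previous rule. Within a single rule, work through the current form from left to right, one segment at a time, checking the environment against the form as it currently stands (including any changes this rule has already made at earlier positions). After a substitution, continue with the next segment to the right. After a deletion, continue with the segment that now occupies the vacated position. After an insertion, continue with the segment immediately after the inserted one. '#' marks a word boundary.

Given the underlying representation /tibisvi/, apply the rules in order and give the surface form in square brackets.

[dpzve]

A Syncope: [tibisvi] → [tbsvi]
B Glottal Epenthesis: no change — [tbsvi]
C Regressive Voicing Assimilation: [tbsvi] → [dpzvi]
D Degemination: no change — [dpzvi]
E Final Vowel Lowering: [dpzvi] → [dpzve]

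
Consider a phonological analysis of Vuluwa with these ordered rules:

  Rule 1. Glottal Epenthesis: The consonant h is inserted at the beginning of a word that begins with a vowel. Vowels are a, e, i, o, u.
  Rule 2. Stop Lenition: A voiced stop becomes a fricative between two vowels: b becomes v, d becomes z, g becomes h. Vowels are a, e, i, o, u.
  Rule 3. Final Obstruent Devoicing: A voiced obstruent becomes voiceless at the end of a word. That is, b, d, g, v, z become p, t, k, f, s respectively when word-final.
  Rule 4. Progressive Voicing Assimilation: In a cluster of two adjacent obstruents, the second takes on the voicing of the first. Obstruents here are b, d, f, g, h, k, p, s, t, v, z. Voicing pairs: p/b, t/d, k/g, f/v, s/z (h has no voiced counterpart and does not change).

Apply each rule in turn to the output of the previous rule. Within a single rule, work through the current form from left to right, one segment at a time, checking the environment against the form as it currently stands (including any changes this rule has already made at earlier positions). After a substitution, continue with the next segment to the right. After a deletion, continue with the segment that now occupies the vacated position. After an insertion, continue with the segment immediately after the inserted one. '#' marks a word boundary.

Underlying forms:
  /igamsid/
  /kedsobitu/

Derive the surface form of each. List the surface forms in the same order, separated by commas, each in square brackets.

[hihamsit], [kedzovitu]

/igamsid/:
  Rule 1 Glottal Epenthesis: [igamsid] → [higamsid]
  Rule 2 Stop Lenition: [higamsid] → [hihamsid]
  Rule 3 Final Obstruent Devoicing: [hihamsid] → [hihamsit]
  Rule 4 Progressive Voicing Assimilation: no change — [hihamsit]
/kedsobitu/:
  Rule 1 Glottal Epenthesis: no change — [kedsobitu]
  Rule 2 Stop Lenition: [kedsobitu] → [kedsovitu]
  Rule 3 Final Obstruent Devoicing: no change — [kedsovitu]
  Rule 4 Progressive Voicing Assimilation: [kedsovitu] → [kedzovitu]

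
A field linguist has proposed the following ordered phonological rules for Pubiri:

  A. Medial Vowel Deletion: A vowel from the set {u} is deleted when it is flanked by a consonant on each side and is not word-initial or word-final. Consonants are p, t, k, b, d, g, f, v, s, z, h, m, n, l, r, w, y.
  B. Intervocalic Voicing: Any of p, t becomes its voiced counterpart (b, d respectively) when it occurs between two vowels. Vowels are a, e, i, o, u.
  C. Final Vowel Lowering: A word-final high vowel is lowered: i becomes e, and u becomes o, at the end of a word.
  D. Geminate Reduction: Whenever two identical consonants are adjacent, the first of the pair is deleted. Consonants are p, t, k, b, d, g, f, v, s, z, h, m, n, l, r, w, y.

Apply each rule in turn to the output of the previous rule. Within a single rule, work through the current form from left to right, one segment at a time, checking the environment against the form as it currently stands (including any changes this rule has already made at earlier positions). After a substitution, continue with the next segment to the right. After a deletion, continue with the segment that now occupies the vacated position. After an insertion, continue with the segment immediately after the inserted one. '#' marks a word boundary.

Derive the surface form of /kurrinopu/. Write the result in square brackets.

A Medial Vowel Deletion: [kurrinopu] → [krrinopu]
B Intervocalic Voicing: [krrinopu] → [krrinobu]
C Final Vowel Lowering: [krrinobu] → [krrinobo]
D Geminate Reduction: [krrinobo] → [krinobo]

[krinobo]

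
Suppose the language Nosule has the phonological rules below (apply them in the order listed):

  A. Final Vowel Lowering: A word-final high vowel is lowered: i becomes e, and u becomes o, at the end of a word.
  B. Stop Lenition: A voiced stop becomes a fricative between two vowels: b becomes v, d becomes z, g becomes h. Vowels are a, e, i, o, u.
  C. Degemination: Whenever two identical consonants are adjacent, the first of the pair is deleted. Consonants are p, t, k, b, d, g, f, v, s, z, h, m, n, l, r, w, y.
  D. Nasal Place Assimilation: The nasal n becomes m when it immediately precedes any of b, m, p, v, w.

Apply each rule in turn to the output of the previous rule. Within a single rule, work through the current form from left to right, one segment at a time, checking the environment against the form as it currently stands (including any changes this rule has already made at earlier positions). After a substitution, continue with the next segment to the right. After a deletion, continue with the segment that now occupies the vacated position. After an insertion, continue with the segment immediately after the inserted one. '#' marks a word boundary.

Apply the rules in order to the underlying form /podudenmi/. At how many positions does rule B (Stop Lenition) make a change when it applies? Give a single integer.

A Final Vowel Lowering: [podudenmi] → [podudenme]
B Stop Lenition: [podudenme] → [pozuzenme]
C Degemination: no change — [pozuzenme]
D Nasal Place Assimilation: [pozuzenme] → [pozuzemme]
Rule B changed 2 position(s).

2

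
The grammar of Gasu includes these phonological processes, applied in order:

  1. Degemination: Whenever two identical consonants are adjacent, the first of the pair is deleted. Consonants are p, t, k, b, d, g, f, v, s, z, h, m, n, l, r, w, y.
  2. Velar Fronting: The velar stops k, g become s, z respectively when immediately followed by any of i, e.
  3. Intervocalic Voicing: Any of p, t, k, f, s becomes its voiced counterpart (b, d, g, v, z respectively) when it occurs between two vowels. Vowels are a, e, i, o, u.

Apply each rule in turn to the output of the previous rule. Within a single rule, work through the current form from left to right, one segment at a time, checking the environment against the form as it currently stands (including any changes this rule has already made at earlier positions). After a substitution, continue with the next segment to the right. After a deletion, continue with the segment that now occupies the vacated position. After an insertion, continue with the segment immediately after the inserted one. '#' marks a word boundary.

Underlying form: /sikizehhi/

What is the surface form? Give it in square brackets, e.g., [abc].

1 Degemination: [sikizehhi] → [sikizehi]
2 Velar Fronting: [sikizehi] → [sisizehi]
3 Intervocalic Voicing: [sisizehi] → [sizizehi]

[sizizehi]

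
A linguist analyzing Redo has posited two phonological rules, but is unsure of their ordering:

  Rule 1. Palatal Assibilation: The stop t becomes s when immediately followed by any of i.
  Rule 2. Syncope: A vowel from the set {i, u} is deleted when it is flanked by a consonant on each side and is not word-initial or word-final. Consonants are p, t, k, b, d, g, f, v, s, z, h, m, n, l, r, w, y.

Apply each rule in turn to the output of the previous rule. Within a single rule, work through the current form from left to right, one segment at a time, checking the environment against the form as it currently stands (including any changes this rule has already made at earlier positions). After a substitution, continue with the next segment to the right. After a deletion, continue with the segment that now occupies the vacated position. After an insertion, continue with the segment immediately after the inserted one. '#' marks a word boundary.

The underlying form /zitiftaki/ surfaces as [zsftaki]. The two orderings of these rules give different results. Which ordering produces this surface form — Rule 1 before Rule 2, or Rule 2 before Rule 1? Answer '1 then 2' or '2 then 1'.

1 then 2

Order 1 then 2:
  1 Palatal Assibilation: [zitiftaki] → [zisiftaki]
  2 Syncope: [zisiftaki] → [zsftaki]
  result: [zsftaki]
Order 2 then 1:
  2 Syncope: [zitiftaki] → [ztftaki]
  1 Palatal Assibilation: no change — [ztftaki]
  result: [ztftaki]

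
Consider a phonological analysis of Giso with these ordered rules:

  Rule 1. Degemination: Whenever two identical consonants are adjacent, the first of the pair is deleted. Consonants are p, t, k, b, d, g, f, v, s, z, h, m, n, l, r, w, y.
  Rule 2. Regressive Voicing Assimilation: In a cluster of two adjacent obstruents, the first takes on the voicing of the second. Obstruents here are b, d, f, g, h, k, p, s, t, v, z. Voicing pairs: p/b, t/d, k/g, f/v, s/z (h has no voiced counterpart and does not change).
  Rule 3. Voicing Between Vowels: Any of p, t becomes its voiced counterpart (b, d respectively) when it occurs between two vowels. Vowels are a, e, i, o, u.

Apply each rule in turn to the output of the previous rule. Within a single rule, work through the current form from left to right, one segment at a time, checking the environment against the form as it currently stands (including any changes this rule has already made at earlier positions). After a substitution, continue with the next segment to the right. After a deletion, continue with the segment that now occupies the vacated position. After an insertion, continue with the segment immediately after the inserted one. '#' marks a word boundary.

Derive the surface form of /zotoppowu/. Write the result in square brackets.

Rule 1 Degemination: [zotoppowu] → [zotopowu]
Rule 2 Regressive Voicing Assimilation: no change — [zotopowu]
Rule 3 Voicing Between Vowels: [zotopowu] → [zodobowu]

[zodobowu]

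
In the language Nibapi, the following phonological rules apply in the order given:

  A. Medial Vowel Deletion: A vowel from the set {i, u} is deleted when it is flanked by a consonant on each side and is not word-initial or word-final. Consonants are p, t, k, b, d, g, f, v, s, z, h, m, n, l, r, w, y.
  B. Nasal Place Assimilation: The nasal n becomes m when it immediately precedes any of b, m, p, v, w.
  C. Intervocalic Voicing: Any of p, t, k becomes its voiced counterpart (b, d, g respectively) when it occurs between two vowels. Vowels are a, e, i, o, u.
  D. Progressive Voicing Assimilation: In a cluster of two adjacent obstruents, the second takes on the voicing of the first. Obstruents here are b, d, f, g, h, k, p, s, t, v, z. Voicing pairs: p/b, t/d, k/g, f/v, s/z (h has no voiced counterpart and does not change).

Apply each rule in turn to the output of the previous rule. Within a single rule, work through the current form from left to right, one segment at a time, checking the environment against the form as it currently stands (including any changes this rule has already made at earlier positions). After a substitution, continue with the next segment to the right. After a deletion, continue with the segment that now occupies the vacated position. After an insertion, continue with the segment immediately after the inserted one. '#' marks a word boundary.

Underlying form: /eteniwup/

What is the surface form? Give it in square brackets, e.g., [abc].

[edemwp]

A Medial Vowel Deletion: [eteniwup] → [etenwp]
B Nasal Place Assimilation: [etenwp] → [etemwp]
C Intervocalic Voicing: [etemwp] → [edemwp]
D Progressive Voicing Assimilation: no change — [edemwp]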